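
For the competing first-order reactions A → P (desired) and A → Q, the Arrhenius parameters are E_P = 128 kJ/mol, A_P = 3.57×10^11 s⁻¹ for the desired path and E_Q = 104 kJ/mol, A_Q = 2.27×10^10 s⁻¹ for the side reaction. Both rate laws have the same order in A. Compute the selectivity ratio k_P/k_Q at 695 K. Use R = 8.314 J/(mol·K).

0.247

Since both paths have the same order in A, the concentration cancels and S_{P/Q} = k_P/k_Q = (A_P/A_Q)·exp[(E_Q−E_P)/(RT)].
(E_Q−E_P)/(RT) = (104−128)×10³/(8.314×695) = -24000/5778 = -4.154.
k_P/k_Q = (3.57×10^11/2.27×10^10)·exp(-4.154) = 15.73 × 0.01571 = 0.247.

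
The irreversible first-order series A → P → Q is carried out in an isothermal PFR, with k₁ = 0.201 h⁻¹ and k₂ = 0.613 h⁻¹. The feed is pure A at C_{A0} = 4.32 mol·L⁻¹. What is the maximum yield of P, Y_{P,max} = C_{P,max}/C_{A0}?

For a first-order series the maximum intermediate yield is C_{P,max}/C_{A0} = (k₁/k₂)^[k₂/(k₂−k₁)].
= (0.201/0.613)^(0.613/(0.613−0.201)) = (0.3279)^(1.488) = 0.1903.

0.190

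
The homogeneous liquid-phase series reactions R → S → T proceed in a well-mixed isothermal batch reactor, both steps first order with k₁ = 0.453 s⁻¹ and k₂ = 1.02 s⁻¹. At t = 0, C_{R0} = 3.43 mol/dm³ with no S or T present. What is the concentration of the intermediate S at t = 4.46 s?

0.334 mol/dm³

For first-order series with pure R initially, C_S(t) = k₁C_{R0}/(k₂−k₁)·(e^(−k₁t) − e^(−k₂t)).
e^(−k₁t) = e^(−0.453×4.46) = e^(−2.020) = 0.1326; e^(−k₂t) = e^(−4.549) = 0.01058.
C_S = 0.453×3.43/(1.02−0.453) × (0.1326−0.01058) = 2.740×0.1220 = 0.3344 mol/dm³.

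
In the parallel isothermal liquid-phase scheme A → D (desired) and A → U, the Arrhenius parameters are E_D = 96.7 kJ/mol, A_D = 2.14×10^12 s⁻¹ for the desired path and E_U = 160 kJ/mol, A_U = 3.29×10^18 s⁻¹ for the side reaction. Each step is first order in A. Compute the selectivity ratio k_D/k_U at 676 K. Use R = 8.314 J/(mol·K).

0.0507

With equal orders, S_{D/U} = k_D/k_U = (A_D/A_U)·exp[(E_U−E_D)/(RT)].
(E_U−E_D)/(RT) = (160−96.7)×10³/(8.314×676) = 63300/5620 = 11.26.
k_D/k_U = (2.14×10^12/3.29×10^18)·exp(11.26) = 6.505×10^-7 × 77872 = 0.0507.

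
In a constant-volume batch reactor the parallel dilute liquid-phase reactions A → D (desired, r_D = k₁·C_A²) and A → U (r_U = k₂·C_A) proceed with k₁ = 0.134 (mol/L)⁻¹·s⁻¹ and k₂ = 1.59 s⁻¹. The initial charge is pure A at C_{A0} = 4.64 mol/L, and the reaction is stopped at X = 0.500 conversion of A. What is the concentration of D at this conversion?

0.523 mol/L

C_A = C_{A0}(1−X) = 2.320 mol/L.
Along a PFR/batch, dC_U/dC_A = −r_U/(r_D+r_U) = −k₂/(k₂+k₁·C_A).
Integrating from C_{A0} to C_A: C_U = (1.59/0.134)·ln[(1.59+0.134·4.64)/(1.59+0.134·2.32)] = 11.87·ln(2.212/1.901) = 1.797 mol/L.
Then C_D = (C_{A0}−C_A) − C_U = 2.320 − 1.797 = 0.5227 mol/L.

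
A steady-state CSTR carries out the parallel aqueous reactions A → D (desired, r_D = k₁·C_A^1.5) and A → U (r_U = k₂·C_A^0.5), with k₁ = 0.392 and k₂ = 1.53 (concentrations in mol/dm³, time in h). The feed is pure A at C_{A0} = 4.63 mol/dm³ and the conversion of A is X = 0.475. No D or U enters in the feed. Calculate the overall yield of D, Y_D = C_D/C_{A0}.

0.182

Exit C_A = C_{A0}(1−X) = 4.63×0.525 = 2.431 mol/dm³.
In a CSTR the entire volume is at exit conditions, so r_D = 0.392×2.431^1.5 = 1.486 and r_U = 1.53×2.431^0.5 = 2.385.
Fraction of consumed A going to D: r_D/(r_D+r_U) = 0.3838.
C_D = 0.3838·C_{A0}·X = 0.3838×4.63×0.475 = 0.844 mol/dm³; Y_D = C_D/C_{A0} = 0.182.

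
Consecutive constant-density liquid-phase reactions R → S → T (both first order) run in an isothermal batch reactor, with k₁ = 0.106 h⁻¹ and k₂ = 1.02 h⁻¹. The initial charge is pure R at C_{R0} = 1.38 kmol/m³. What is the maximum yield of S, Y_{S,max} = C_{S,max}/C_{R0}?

For a first-order series the maximum intermediate yield is C_{S,max}/C_{R0} = (k₁/k₂)^[k₂/(k₂−k₁)].
= (0.106/1.02)^(1.02/(1.02−0.106)) = (0.1039)^(1.116) = 0.07992.

0.0799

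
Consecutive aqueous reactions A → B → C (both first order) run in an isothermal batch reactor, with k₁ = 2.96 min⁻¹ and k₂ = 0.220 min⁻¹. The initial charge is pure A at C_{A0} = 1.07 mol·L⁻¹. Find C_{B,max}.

0.868 mol·L⁻¹

At the optimum, C_{B,max}/C_{A0} = (k₁/k₂)^[k₂/(k₂−k₁)].
= (2.96/0.220)^(0.220/(0.220−2.96)) = (13.45)^(-0.08029) = 0.8116.
C_{B,max} = 0.8116×1.07 = 0.868 mol·L⁻¹.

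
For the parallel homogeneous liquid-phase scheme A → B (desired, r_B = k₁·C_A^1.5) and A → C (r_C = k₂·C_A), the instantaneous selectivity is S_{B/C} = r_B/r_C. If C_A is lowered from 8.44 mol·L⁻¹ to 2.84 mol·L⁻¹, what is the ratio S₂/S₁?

S_{B/C} = (k₁/k₂)·C_A^0.5, so S₂/S₁ = (C_{A,2}/C_{A,1})^0.5.
= (2.84/8.44)^0.5 = (0.3365)^0.5 = 0.580.

0.580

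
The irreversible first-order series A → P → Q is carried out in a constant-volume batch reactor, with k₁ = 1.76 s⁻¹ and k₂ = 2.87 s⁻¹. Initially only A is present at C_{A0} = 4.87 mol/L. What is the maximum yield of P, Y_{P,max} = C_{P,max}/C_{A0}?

0.282

Evaluating C_P at t_opt = ln(k₂/k₁)/(k₂−k₁) gives C_{P,max}/C_{A0} = (k₁/k₂)^[k₂/(k₂−k₁)].
= (1.76/2.87)^(2.87/(2.87−1.76)) = (0.6132)^(2.586) = 0.2824.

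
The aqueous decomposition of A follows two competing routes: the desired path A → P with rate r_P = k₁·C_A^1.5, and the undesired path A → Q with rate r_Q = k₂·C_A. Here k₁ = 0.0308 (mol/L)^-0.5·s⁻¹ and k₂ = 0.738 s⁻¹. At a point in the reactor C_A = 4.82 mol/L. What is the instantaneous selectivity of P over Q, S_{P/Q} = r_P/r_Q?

0.0916

S_{P/Q} = r_P/r_Q = (k₁·C_A^1.5)/(k₂·C_A) = (k₁/k₂)·C_A^0.5.
= (0.0308×4.820^1.5) / (0.738×4.820) = 0.3259/3.557 = 0.0916.
Since the desired path is higher order in A, keeping C_A high (PFR or concentrated feed) favours P.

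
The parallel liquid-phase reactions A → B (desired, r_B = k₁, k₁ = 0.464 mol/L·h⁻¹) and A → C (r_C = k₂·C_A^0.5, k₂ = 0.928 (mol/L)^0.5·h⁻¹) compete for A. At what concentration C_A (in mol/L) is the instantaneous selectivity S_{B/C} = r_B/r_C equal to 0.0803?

S_{B/C} = (k₁/k₂)·C_A^-0.5 ⇒ C_A = (S·k₂/k₁)^(-2).
= (0.0803×0.928/0.464)^(-2) = (0.1606)^(-2) = 38.8 mol/L.

38.8 mol/L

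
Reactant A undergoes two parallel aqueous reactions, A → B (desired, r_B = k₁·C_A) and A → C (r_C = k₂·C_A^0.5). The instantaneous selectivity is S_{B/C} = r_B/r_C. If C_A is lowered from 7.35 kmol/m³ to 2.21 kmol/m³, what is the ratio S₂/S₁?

0.548

S_{B/C} = (k₁/k₂)·C_A^0.5, so S₂/S₁ = (C_{A,2}/C_{A,1})^0.5.
= (2.21/7.35)^0.5 = (0.3007)^0.5 = 0.548.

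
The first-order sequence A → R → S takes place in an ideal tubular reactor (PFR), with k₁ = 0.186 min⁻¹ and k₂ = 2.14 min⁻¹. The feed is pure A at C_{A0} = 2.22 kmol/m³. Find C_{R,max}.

0.153 kmol/m³

At the optimum, C_{R,max}/C_{A0} = (k₁/k₂)^[k₂/(k₂−k₁)].
= (0.186/2.14)^(2.14/(2.14−0.186)) = (0.08692)^(1.095) = 0.06888.
C_{R,max} = 0.06888×2.22 = 0.153 kmol/m³.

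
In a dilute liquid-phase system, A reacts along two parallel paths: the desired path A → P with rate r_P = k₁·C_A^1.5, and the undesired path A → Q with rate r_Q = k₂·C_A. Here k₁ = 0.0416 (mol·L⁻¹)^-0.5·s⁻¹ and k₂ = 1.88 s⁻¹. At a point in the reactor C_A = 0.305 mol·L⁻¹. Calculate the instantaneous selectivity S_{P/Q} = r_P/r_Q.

S_{P/Q} = r_P/r_Q = (k₁·C_A^1.5)/(k₂·C_A) = (k₁/k₂)·C_A^0.5.
= (0.0416×0.3050^1.5) / (1.88×0.3050) = 0.007007/0.5734 = 0.0122.
Since the desired path is higher order in A, keeping C_A high (PFR or concentrated feed) favours P.

0.0122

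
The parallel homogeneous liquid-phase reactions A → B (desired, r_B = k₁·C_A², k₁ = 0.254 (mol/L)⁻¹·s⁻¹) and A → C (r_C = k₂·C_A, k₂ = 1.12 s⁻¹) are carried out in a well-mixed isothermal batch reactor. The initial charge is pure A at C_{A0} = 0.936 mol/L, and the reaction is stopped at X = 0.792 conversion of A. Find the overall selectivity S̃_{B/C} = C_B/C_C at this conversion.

0.126

C_A = C_{A0}(1−X) = 0.1947 mol/L.
Along a PFR/batch, dC_C/dC_A = −r_C/(r_B+r_C) = −k₂/(k₂+k₁·C_A).
Integrating from C_{A0} to C_A: C_C = (1.12/0.254)·ln[(1.12+0.254·0.936)/(1.12+0.254·0.195)] = 4.409·ln(1.358/1.169) = 0.6583 mol/L.
Then C_B = (C_{A0}−C_A) − C_C = 0.7413 − 0.6583 = 0.08302 mol/L.
S̃_{B/C} = C_B/C_C = 0.08302/0.6583 = 0.126.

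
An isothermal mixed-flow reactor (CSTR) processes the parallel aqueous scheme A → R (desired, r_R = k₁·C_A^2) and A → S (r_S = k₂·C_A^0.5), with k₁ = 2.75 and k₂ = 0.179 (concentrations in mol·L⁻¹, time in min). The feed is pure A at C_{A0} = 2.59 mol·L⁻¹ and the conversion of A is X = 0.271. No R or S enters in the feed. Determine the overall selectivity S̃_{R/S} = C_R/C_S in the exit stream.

39.9

Exit C_A = C_{A0}(1−X) = 2.59×0.729 = 1.888 mol·L⁻¹.
In a CSTR the entire volume is at exit conditions, so r_R = 2.75×1.888^2 = 9.804 and r_S = 0.179×1.888^0.5 = 0.2460.
Overall selectivity = C_R/C_S = r_Rτ/(r_Sτ) = r_R/r_S = 39.9.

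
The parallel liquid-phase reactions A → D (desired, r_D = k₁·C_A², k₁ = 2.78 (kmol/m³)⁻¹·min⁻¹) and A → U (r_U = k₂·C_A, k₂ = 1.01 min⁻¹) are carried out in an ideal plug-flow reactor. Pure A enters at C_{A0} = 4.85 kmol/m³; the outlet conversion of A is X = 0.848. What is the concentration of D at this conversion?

3.55 kmol/m³

C_A = C_{A0}(1−X) = 0.7372 kmol/m³.
Along a PFR/batch, dC_U/dC_A = −r_U/(r_D+r_U) = −k₂/(k₂+k₁·C_A).
Integrating from C_{A0} to C_A: C_U = (1.01/2.78)·ln[(1.01+2.78·4.85)/(1.01+2.78·0.737)] = 0.3633·ln(14.49/3.059) = 0.5651 kmol/m³.
Then C_D = (C_{A0}−C_A) − C_U = 4.113 − 0.5651 = 3.548 kmol/m³.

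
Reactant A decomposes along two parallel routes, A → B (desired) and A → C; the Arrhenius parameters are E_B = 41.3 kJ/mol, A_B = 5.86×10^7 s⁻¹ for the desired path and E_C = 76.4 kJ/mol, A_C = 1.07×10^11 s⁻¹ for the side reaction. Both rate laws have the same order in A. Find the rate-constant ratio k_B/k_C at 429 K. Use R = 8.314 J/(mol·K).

With equal orders, S_{B/C} = k_B/k_C = (A_B/A_C)·exp[(E_C−E_B)/(RT)].
(E_C−E_B)/(RT) = (76.4−41.3)×10³/(8.314×429) = 35100/3567 = 9.841.
k_B/k_C = (5.86×10^7/1.07×10^11)·exp(9.841) = 5.477×10^-4 × 18789 = 10.3.
Since E_B < E_C, lowering the temperature improves selectivity toward B.

10.3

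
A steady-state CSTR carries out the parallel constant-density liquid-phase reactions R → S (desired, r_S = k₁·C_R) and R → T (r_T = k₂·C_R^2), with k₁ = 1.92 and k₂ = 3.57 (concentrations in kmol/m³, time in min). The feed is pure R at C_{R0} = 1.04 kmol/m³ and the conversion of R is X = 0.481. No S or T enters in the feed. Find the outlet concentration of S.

0.250 kmol/m³

Exit C_R = C_{R0}(1−X) = 1.04×0.519 = 0.5398 kmol/m³.
In a CSTR the entire volume is at exit conditions, so r_S = 1.92×0.5398 = 1.036 and r_T = 3.57×0.5398^2 = 1.040.
Fraction of consumed R going to S: r_S/(r_S+r_T) = 0.4991.
C_S = 0.4991·C_{R0}·X = 0.4991×1.04×0.481 = 0.250 kmol/m³.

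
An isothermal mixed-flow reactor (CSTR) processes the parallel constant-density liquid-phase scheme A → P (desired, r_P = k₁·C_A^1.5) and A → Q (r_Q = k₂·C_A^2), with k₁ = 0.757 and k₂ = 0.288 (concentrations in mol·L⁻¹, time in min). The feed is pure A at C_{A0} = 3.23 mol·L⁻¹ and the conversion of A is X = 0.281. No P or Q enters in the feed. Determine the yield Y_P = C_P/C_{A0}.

Exit C_A = C_{A0}(1−X) = 3.23×0.719 = 2.322 mol·L⁻¹.
A CSTR operates uniformly at the exit composition, giving r_P = 2.679 and r_Q = 1.553 (each k·C_A^n at C_A = 2.322).
Fraction of consumed A going to P: r_P/(r_P+r_Q) = 0.6330.
C_P = 0.6330·C_{A0}·X = 0.6330×3.23×0.281 = 0.575 mol·L⁻¹; Y_P = C_P/C_{A0} = 0.178.

0.178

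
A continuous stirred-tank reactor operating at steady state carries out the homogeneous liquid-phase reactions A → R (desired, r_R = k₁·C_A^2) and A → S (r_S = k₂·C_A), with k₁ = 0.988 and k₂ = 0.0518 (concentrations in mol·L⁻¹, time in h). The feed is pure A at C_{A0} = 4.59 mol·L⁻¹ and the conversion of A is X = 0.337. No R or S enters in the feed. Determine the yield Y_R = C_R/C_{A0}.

0.331

Exit C_A = C_{A0}(1−X) = 4.59×0.663 = 3.043 mol·L⁻¹.
Rates in a CSTR are evaluated at the outlet concentration: r_R = 0.988×3.043^2 = 9.150, r_S = 0.0518×3.043 = 0.1576.
Fraction of consumed A going to R: r_R/(r_R+r_S) = 0.9831.
C_R = 0.9831·C_{A0}·X = 0.9831×4.59×0.337 = 1.52 mol·L⁻¹; Y_R = C_R/C_{A0} = 0.331.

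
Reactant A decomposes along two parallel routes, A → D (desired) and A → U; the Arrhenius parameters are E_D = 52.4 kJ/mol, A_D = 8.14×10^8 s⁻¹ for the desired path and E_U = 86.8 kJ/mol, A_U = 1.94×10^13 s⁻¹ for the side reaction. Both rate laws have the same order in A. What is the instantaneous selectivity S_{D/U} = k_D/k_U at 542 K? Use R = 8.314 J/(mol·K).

0.0867

Since both paths have the same order in A, the concentration cancels and S_{D/U} = k_D/k_U = (A_D/A_U)·exp[(E_U−E_D)/(RT)].
(E_U−E_D)/(RT) = (86.8−52.4)×10³/(8.314×542) = 34400/4506 = 7.634.
k_D/k_U = (8.14×10^8/1.94×10^13)·exp(7.634) = 4.196×10^-5 × 2067 = 0.0867.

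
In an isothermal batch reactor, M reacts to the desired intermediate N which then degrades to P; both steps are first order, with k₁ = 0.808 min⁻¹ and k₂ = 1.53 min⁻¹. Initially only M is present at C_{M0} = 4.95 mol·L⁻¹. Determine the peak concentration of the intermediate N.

Evaluating C_N at t_opt = ln(k₂/k₁)/(k₂−k₁) gives C_{N,max}/C_{M0} = (k₁/k₂)^[k₂/(k₂−k₁)].
= (0.808/1.53)^(1.53/(1.53−0.808)) = (0.5281)^(2.119) = 0.2585.
C_{N,max} = 0.2585×4.95 = 1.28 mol·L⁻¹.

1.28 mol·L⁻¹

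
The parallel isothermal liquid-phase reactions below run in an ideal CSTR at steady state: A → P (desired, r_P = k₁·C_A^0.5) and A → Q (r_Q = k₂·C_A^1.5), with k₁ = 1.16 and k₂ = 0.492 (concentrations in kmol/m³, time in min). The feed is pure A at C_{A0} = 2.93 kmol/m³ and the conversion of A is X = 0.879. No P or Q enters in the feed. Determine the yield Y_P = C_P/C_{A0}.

0.764

Exit C_A = C_{A0}(1−X) = 2.93×0.121 = 0.3545 kmol/m³.
In a CSTR the entire volume is at exit conditions, so r_P = 1.16×0.3545^0.5 = 0.6907 and r_Q = 0.492×0.3545^1.5 = 0.1039.
Fraction of consumed A going to P: r_P/(r_P+r_Q) = 0.8693.
C_P = 0.8693·C_{A0}·X = 0.8693×2.93×0.879 = 2.24 kmol/m³; Y_P = C_P/C_{A0} = 0.764.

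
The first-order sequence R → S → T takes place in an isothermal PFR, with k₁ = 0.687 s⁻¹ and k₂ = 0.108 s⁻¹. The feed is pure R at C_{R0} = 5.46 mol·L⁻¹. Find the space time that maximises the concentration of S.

3.20 s

Setting dC_S/dτ = 0 gives τ_opt = ln(k₂/k₁)/(k₂−k₁).
= ln(0.108/0.687)/(0.108−0.687) = ln(0.1572)/-0.5790 = -1.850/-0.5790 = 3.20 s.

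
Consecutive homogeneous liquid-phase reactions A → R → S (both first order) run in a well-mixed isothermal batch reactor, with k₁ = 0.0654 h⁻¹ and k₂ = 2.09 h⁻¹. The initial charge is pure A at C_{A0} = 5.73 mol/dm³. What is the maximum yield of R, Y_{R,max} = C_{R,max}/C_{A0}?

At the optimum, C_{R,max}/C_{A0} = (k₁/k₂)^[k₂/(k₂−k₁)].
= (0.0654/2.09)^(2.09/(2.09−0.0654)) = (0.03129)^(1.032) = 0.02798.

0.0280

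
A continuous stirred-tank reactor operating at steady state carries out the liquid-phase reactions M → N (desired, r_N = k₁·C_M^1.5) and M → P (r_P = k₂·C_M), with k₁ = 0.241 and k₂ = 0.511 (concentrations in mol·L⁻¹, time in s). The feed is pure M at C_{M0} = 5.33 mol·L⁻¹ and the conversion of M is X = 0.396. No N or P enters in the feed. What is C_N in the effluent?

Exit C_M = C_{M0}(1−X) = 5.33×0.604 = 3.219 mol·L⁻¹.
Rates in a CSTR are evaluated at the outlet concentration: r_N = 0.241×3.219^1.5 = 1.392, r_P = 0.511×3.219 = 1.645.
Fraction of consumed M going to N: r_N/(r_N+r_P) = 0.4583.
C_N = 0.4583·C_{M0}·X = 0.4583×5.33×0.396 = 0.967 mol·L⁻¹.

0.967 mol·L⁻¹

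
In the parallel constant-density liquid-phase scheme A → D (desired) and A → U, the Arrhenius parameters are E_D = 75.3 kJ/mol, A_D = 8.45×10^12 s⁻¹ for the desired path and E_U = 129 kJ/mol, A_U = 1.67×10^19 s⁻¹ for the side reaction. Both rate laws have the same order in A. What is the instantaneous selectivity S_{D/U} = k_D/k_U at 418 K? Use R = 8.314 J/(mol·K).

2.60

With equal orders, S_{D/U} = k_D/k_U = (A_D/A_U)·exp[(E_U−E_D)/(RT)].
(E_U−E_D)/(RT) = (129−75.3)×10³/(8.314×418) = 53700/3475 = 15.45.
k_D/k_U = (8.45×10^12/1.67×10^19)·exp(15.45) = 5.060×10^-7 × 5.138×10^6 = 2.60.
Since E_D < E_U, lowering the temperature improves selectivity toward D.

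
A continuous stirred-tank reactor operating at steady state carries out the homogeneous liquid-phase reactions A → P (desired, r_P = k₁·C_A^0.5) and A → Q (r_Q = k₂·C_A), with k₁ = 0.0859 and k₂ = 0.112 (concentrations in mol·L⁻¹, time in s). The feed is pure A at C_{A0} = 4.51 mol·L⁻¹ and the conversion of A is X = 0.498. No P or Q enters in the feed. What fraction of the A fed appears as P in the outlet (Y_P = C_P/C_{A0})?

0.168

Exit C_A = C_{A0}(1−X) = 4.51×0.502 = 2.264 mol·L⁻¹.
A CSTR operates uniformly at the exit composition, giving r_P = 0.1293 and r_Q = 0.2536 (each k·C_A^n at C_A = 2.264).
Fraction of consumed A going to P: r_P/(r_P+r_Q) = 0.3376.
C_P = 0.3376·C_{A0}·X = 0.3376×4.51×0.498 = 0.758 mol·L⁻¹; Y_P = C_P/C_{A0} = 0.168.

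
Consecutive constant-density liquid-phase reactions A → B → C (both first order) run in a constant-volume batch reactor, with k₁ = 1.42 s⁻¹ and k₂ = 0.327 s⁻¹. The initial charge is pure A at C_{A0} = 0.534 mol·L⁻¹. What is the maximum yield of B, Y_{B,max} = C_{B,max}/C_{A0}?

0.644

For a first-order series the maximum intermediate yield is C_{B,max}/C_{A0} = (k₁/k₂)^[k₂/(k₂−k₁)].
= (1.42/0.327)^(0.327/(0.327−1.42)) = (4.343)^(-0.2992) = 0.6445.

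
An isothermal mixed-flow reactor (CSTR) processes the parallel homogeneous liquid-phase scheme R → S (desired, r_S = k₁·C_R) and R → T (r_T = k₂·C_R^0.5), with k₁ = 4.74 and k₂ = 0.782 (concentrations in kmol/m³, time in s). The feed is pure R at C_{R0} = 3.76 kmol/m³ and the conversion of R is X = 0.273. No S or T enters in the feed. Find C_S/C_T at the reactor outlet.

Exit C_R = C_{R0}(1−X) = 3.76×0.727 = 2.734 kmol/m³.
In a CSTR the entire volume is at exit conditions, so r_S = 4.74×2.734 = 12.96 and r_T = 0.782×2.734^0.5 = 1.293.
Overall selectivity = C_S/C_T = r_Sτ/(r_Tτ) = r_S/r_T = 10.0.

10.0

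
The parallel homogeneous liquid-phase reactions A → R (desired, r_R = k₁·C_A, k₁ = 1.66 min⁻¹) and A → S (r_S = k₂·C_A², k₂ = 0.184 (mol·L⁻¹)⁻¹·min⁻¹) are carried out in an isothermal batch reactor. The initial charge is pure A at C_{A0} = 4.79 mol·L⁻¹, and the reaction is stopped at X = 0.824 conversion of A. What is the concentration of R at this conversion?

C_A = C_{A0}(1−X) = 0.8430 mol·L⁻¹.
Along a PFR/batch, dC_R/dC_A = −r_R/(r_R+r_S) = −k₁/(k₁+k₂·C_A).
Integrating from C_{A0} to C_A: C_R = (1.66/0.184)·ln[(1.66+0.184·4.79)/(1.66+0.184·0.843)] = 9.022·ln(2.541/1.815) = 3.036 mol·L⁻¹.

3.04 mol·L⁻¹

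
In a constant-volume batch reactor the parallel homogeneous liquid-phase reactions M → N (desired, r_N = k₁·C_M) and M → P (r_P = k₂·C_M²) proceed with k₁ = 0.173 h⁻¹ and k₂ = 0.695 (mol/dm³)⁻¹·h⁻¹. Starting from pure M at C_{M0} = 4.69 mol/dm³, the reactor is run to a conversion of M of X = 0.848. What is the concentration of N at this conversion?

0.407 mol/dm³

C_M = C_{M0}(1−X) = 0.7129 mol/dm³.
Along a PFR/batch, dC_N/dC_M = −r_N/(r_N+r_P) = −k₁/(k₁+k₂·C_M).
Integrating from C_{M0} to C_M: C_N = (0.173/0.695)·ln[(0.173+0.695·4.69)/(0.173+0.695·0.713)] = 0.2489·ln(3.433/0.6685) = 0.4073 mol/dm³.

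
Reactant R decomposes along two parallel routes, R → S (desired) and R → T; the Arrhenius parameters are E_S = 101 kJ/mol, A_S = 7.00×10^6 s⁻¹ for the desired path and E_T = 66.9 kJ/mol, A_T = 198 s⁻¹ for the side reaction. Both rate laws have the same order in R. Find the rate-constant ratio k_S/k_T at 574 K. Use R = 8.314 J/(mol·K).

k_S/k_T = (A_S/A_T)·exp[−(E_S−E_T)/(RT)] = (A_S/A_T)·exp[(E_T−E_S)/(RT)].
(E_T−E_S)/(RT) = (66.9−101)×10³/(8.314×574) = -34100/4772 = -7.145.
k_S/k_T = (7.00×10^6/198)·exp(-7.145) = 35354 × 7.884×10^-4 = 27.9.
Since E_S > E_T, raising the temperature improves selectivity toward S.

27.9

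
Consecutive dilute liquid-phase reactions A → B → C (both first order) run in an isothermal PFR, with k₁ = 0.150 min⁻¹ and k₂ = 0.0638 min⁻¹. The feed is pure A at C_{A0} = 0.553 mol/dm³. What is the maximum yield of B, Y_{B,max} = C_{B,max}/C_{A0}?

0.531

For a first-order series the maximum intermediate yield is C_{B,max}/C_{A0} = (k₁/k₂)^[k₂/(k₂−k₁)].
= (0.150/0.0638)^(0.0638/(0.0638−0.150)) = (2.351)^(-0.7401) = 0.5311.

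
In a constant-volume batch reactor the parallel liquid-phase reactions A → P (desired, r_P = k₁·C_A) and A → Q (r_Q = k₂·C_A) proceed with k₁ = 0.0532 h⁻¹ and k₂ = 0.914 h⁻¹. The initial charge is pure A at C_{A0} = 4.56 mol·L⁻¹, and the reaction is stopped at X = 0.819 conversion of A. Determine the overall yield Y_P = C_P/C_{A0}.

0.0450

C_A = C_{A0}(1−X) = 0.8254 mol·L⁻¹.
Both paths are first order in A, so the instantaneous fraction to P is constant: dC_P/d(−C_A) = k₁/(k₁+k₂) = 0.05500.
C_P = 0.05500·(C_{A0}−C_A) = 0.05500×3.735 = 0.205 mol·L⁻¹.
Y_P = C_P/C_{A0} = 0.2054/4.56 = 0.0450.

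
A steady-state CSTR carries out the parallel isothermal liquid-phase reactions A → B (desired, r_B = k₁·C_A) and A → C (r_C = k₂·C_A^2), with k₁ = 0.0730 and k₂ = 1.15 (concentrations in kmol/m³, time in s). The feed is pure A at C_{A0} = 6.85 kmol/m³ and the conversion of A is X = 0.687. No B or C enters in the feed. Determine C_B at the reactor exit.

0.135 kmol/m³

Exit C_A = C_{A0}(1−X) = 6.85×0.313 = 2.144 kmol/m³.
In a CSTR the entire volume is at exit conditions, so r_B = 0.0730×2.144 = 0.1565 and r_C = 1.15×2.144^2 = 5.286.
Fraction of consumed A going to B: r_B/(r_B+r_C) = 0.02876.
C_B = 0.02876·C_{A0}·X = 0.02876×6.85×0.687 = 0.135 kmol/m³.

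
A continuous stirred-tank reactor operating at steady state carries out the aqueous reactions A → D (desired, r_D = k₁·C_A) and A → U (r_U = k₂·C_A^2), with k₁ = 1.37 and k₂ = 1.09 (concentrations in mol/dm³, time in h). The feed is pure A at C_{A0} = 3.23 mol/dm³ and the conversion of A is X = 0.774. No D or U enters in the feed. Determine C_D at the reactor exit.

Exit C_A = C_{A0}(1−X) = 3.23×0.226 = 0.7300 mol/dm³.
In a CSTR the entire volume is at exit conditions, so r_D = 1.37×0.7300 = 1.000 and r_U = 1.09×0.7300^2 = 0.5808.
Fraction of consumed A going to D: r_D/(r_D+r_U) = 0.6326.
C_D = 0.6326·C_{A0}·X = 0.6326×3.23×0.774 = 1.58 mol/dm³.

1.58 mol/dm³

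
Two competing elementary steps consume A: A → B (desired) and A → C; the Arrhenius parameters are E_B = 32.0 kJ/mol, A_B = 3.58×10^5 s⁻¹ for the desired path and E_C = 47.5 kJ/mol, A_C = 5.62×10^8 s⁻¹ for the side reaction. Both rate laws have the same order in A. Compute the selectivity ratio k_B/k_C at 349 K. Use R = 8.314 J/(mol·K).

Since both paths have the same order in A, the concentration cancels and S_{B/C} = k_B/k_C = (A_B/A_C)·exp[(E_C−E_B)/(RT)].
(E_C−E_B)/(RT) = (47.5−32.0)×10³/(8.314×349) = 15500/2902 = 5.342.
k_B/k_C = (3.58×10^5/5.62×10^8)·exp(5.342) = 6.370×10^-4 × 208.9 = 0.133.

0.133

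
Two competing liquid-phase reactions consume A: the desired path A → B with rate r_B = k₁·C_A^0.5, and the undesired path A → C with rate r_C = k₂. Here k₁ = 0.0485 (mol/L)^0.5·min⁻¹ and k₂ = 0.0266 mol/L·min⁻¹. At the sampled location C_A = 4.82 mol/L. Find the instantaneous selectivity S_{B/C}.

S_{B/C} = r_B/r_C = (k₁·C_A^0.5)/(k₂) = (k₁/k₂)·C_A^0.5.
= (0.0485×4.820^0.5) / (0.0266) = 0.1065/0.02660 = 4.00.
Since the desired path is higher order in A, keeping C_A high (PFR or concentrated feed) favours B.

4.00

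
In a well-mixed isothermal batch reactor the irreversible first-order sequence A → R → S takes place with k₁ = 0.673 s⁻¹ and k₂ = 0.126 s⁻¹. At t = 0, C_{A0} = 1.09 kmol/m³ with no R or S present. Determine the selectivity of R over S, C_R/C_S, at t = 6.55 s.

For first-order series with pure A initially, C_R(t) = k₁C_{A0}/(k₂−k₁)·(e^(−k₁t) − e^(−k₂t)).
e^(−k₁t) = e^(−0.673×6.55) = e^(−4.408) = 0.01218; e^(−k₂t) = e^(−0.8253) = 0.4381.
C_R = 0.673×1.09/(0.126−0.673) × (0.01218−0.4381) = (-1.341)×(-0.4259) = 0.5712 kmol/m³.
C_A = C_{A0}e^(−k₁t) = 0.01327 kmol/m³, so C_S = C_{A0}−C_A−C_R = 0.5055 kmol/m³; C_R/C_S = 1.13.

1.13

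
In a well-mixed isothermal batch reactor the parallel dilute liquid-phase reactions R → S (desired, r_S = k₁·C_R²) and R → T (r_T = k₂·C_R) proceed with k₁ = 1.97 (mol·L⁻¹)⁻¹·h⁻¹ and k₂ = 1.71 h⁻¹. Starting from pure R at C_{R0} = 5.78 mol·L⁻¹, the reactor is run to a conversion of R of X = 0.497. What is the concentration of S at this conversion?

2.38 mol·L⁻¹

C_R = C_{R0}(1−X) = 2.907 mol·L⁻¹.
Along a PFR/batch, dC_T/dC_R = −r_T/(r_S+r_T) = −k₂/(k₂+k₁·C_R).
Integrating from C_{R0} to C_R: C_T = (1.71/1.97)·ln[(1.71+1.97·5.78)/(1.71+1.97·2.91)] = 0.8680·ln(13.10/7.437) = 0.4911 mol·L⁻¹.
Then C_S = (C_{R0}−C_R) − C_T = 2.873 − 0.4911 = 2.382 mol·L⁻¹.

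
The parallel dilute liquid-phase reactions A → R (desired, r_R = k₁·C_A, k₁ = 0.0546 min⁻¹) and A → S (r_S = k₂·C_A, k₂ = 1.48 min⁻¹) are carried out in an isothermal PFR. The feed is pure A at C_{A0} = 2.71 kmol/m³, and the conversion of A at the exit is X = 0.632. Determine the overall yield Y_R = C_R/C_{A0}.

0.0225

C_A = C_{A0}(1−X) = 0.9973 kmol/m³.
Both paths are first order in A, so the instantaneous fraction to R is constant: dC_R/d(−C_A) = k₁/(k₁+k₂) = 0.03558.
C_R = 0.03558·(C_{A0}−C_A) = 0.03558×1.713 = 0.0609 kmol/m³.
Y_R = C_R/C_{A0} = 0.06094/2.71 = 0.0225.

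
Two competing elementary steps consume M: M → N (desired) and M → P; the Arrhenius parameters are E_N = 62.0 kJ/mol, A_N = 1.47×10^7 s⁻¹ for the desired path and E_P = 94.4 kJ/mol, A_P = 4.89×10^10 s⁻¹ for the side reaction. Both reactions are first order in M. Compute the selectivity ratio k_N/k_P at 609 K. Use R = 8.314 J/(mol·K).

With equal orders, S_{N/P} = k_N/k_P = (A_N/A_P)·exp[(E_P−E_N)/(RT)].
(E_P−E_N)/(RT) = (94.4−62.0)×10³/(8.314×609) = 32400/5063 = 6.399.
k_N/k_P = (1.47×10^7/4.89×10^10)·exp(6.399) = 3.006×10^-4 × 601.3 = 0.181.
Since E_N < E_P, lowering the temperature improves selectivity toward N.

0.181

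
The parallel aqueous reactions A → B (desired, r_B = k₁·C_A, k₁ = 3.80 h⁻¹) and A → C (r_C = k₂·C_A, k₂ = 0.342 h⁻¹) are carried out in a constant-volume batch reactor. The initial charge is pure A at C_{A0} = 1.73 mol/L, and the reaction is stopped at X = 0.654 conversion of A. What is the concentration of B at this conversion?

1.04 mol/L

C_A = C_{A0}(1−X) = 0.5986 mol/L.
Both paths are first order in A, so the instantaneous fraction to B is constant: dC_B/d(−C_A) = k₁/(k₁+k₂) = 0.9174.
C_B = 0.9174·(C_{A0}−C_A) = 0.9174×1.131 = 1.04 mol/L.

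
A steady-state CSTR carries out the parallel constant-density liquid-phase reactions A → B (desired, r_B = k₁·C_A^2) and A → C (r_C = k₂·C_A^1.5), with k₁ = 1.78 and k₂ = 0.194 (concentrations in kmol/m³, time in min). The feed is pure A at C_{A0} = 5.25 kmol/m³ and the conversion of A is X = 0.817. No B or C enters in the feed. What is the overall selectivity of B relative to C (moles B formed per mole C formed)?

Exit C_A = C_{A0}(1−X) = 5.25×0.183 = 0.9608 kmol/m³.
A CSTR operates uniformly at the exit composition, giving r_B = 1.643 and r_C = 0.1827 (each k·C_A^n at C_A = 0.9608).
Overall selectivity = C_B/C_C = r_Bτ/(r_Cτ) = r_B/r_C = 8.99.

8.99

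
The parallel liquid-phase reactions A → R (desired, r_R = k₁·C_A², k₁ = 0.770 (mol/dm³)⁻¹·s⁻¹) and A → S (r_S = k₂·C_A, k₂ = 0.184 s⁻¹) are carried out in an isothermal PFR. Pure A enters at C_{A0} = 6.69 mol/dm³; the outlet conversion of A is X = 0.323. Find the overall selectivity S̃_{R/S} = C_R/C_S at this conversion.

23.2

C_A = C_{A0}(1−X) = 4.529 mol/dm³.
Along a PFR/batch, dC_S/dC_A = −r_S/(r_R+r_S) = −k₂/(k₂+k₁·C_A).
Integrating from C_{A0} to C_A: C_S = (0.184/0.770)·ln[(0.184+0.770·6.69)/(0.184+0.770·4.53)] = 0.2390·ln(5.335/3.671) = 0.08931 mol/dm³.
Then C_R = (C_{A0}−C_A) − C_S = 2.161 − 0.08931 = 2.072 mol/dm³.
S̃_{R/S} = C_R/C_S = 2.072/0.08931 = 23.2.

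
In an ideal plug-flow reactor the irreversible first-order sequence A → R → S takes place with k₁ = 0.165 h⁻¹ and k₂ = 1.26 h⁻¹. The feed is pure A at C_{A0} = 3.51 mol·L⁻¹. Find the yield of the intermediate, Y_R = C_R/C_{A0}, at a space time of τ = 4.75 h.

0.0684

For first-order series with pure A initially, C_R(τ) = k₁C_{A0}/(k₂−k₁)·(e^(−k₁τ) − e^(−k₂τ)).
e^(−k₁τ) = e^(−0.165×4.75) = e^(−0.7838) = 0.4567; e^(−k₂τ) = e^(−5.985) = 0.002516.
C_R = 0.165×3.51/(1.26−0.165) × (0.4567−0.002516) = 0.5289×0.4542 = 0.2402 mol·L⁻¹.
Y_R = C_R/C_{A0} = 0.2402/3.51 = 0.0684.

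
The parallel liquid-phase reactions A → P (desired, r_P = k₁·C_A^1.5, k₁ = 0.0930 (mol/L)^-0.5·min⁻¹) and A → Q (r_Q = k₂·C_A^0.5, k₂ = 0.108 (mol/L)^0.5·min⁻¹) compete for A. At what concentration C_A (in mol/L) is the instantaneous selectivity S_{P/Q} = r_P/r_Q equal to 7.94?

S_{P/Q} = (k₁/k₂)·C_A ⇒ C_A = S·k₂/k₁.
= 7.94×0.108/0.0930 = 9.22 mol/L.

9.22 mol/L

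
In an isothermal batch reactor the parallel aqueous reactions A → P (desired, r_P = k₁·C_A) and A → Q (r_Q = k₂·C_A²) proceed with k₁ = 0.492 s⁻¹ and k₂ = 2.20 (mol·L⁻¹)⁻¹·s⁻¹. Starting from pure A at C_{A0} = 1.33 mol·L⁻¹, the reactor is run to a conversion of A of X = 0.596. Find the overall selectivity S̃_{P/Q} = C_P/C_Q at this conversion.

0.252

C_A = C_{A0}(1−X) = 0.5373 mol·L⁻¹.
Along a PFR/batch, dC_P/dC_A = −r_P/(r_P+r_Q) = −k₁/(k₁+k₂·C_A).
Integrating from C_{A0} to C_A: C_P = (0.492/2.20)·ln[(0.492+2.20·1.33)/(0.492+2.20·0.537)] = 0.2236·ln(3.418/1.674) = 0.1596 mol·L⁻¹.
C_Q = (C_{A0}−C_A)−C_P = 0.6331 mol·L⁻¹; S̃_{P/Q} = 0.1596/0.6331 = 0.252.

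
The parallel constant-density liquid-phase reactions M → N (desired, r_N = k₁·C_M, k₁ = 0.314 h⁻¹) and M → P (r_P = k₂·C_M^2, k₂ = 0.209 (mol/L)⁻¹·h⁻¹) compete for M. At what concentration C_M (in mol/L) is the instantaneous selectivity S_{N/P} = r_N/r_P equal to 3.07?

0.489 mol/L

S_{N/P} = (k₁/k₂)·C_M⁻¹ ⇒ C_M = (S·k₂/k₁)^(-1).
= (3.07×0.209/0.314)^(-1) = (2.043)^(-1) = 0.489 mol/L.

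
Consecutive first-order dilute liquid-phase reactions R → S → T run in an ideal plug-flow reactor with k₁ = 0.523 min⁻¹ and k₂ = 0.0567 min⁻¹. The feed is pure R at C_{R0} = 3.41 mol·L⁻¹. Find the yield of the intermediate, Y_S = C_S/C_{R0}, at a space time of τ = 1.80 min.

Solving the coupled first-order balances gives C_S(τ) = [k₁/(k₂−k₁)]·C_{R0}·(e^(−k₁τ) − e^(−k₂τ)).
e^(−k₁τ) = e^(−0.523×1.80) = e^(−0.9414) = 0.3901; e^(−k₂τ) = e^(−0.1021) = 0.9030.
C_S = 0.523×3.41/(0.0567−0.523) × (0.3901−0.9030) = (-3.825)×(-0.5129) = 1.962 mol·L⁻¹.
Y_S = C_S/C_{R0} = 1.962/3.41 = 0.575.

0.575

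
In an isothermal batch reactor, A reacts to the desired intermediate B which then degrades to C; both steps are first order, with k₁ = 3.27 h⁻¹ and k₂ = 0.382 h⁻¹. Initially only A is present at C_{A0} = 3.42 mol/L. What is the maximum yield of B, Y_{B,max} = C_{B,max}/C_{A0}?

0.753

Evaluating C_B at t_opt = ln(k₂/k₁)/(k₂−k₁) gives C_{B,max}/C_{A0} = (k₁/k₂)^[k₂/(k₂−k₁)].
= (3.27/0.382)^(0.382/(0.382−3.27)) = (8.560)^(-0.1323) = 0.7528.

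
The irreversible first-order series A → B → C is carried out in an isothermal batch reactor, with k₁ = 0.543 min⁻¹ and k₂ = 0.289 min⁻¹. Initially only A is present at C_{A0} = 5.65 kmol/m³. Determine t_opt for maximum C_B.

2.48 min

For first-order series the maximum of C_B occurs at t_opt = ln(k₂/k₁)/(k₂−k₁).
= ln(0.289/0.543)/(0.289−0.543) = ln(0.5322)/-0.2540 = -0.6307/-0.2540 = 2.48 min.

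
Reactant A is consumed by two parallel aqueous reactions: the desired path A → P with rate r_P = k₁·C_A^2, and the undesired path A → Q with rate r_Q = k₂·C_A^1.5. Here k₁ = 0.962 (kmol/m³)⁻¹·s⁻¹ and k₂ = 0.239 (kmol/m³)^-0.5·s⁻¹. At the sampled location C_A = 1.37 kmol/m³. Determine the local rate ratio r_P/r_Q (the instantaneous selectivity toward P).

4.71

S_{P/Q} = r_P/r_Q = (k₁·C_A^2)/(k₂·C_A^1.5) = (k₁/k₂)·C_A^0.5.
= (0.962×1.370^2) / (0.239×1.370^1.5) = 1.806/0.3832 = 4.71.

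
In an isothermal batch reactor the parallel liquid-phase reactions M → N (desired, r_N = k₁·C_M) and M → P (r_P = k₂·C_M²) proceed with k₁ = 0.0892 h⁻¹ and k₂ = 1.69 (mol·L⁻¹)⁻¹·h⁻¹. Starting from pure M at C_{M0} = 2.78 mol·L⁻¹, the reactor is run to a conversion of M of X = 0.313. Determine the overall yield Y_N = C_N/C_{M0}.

0.00697

C_M = C_{M0}(1−X) = 1.910 mol·L⁻¹.
Along a PFR/batch, dC_N/dC_M = −r_N/(r_N+r_P) = −k₁/(k₁+k₂·C_M).
Integrating from C_{M0} to C_M: C_N = (0.0892/1.69)·ln[(0.0892+1.69·2.78)/(0.0892+1.69·1.91)] = 0.05278·ln(4.787/3.317) = 0.01937 mol·L⁻¹.
Y_N = C_N/C_{M0} = 0.01937/2.78 = 0.00697.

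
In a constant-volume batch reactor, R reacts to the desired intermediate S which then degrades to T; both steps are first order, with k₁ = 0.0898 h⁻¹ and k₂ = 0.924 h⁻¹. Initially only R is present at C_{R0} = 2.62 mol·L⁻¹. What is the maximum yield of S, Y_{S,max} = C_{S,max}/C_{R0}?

For a first-order series the maximum intermediate yield is C_{S,max}/C_{R0} = (k₁/k₂)^[k₂/(k₂−k₁)].
= (0.0898/0.924)^(0.924/(0.924−0.0898)) = (0.09719)^(1.108) = 0.07562.

0.0756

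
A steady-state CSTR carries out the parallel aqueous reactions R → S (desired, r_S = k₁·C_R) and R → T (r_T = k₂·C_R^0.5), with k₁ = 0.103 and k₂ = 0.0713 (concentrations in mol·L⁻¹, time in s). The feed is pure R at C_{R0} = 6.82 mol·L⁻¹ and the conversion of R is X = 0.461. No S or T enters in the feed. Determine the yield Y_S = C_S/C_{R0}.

0.339

Exit C_R = C_{R0}(1−X) = 6.82×0.539 = 3.676 mol·L⁻¹.
Rates in a CSTR are evaluated at the outlet concentration: r_S = 0.103×3.676 = 0.3786, r_T = 0.0713×3.676^0.5 = 0.1367.
Fraction of consumed R going to S: r_S/(r_S+r_T) = 0.7347.
C_S = 0.7347·C_{R0}·X = 0.7347×6.82×0.461 = 2.31 mol·L⁻¹; Y_S = C_S/C_{R0} = 0.339.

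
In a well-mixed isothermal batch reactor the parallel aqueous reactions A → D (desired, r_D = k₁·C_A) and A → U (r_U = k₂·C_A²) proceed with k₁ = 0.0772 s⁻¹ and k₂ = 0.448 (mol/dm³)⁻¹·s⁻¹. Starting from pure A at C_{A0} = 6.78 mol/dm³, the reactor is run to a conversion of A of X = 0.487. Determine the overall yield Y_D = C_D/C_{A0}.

C_A = C_{A0}(1−X) = 3.478 mol/dm³.
Along a PFR/batch, dC_D/dC_A = −r_D/(r_D+r_U) = −k₁/(k₁+k₂·C_A).
Integrating from C_{A0} to C_A: C_D = (0.0772/0.448)·ln[(0.0772+0.448·6.78)/(0.0772+0.448·3.48)] = 0.1723·ln(3.115/1.635) = 0.1110 mol/dm³.
Y_D = C_D/C_{A0} = 0.1110/6.78 = 0.0164.

0.0164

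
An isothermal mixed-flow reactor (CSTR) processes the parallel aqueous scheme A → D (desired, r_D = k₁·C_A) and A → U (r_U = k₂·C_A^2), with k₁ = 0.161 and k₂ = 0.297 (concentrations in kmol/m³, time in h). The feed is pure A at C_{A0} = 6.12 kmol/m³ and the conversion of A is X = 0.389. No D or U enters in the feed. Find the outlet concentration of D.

0.301 kmol/m³

Exit C_A = C_{A0}(1−X) = 6.12×0.611 = 3.739 kmol/m³.
Rates in a CSTR are evaluated at the outlet concentration: r_D = 0.161×3.739 = 0.6020, r_U = 0.297×3.739^2 = 4.153.
Fraction of consumed A going to D: r_D/(r_D+r_U) = 0.1266.
C_D = 0.1266·C_{A0}·X = 0.1266×6.12×0.389 = 0.301 kmol/m³.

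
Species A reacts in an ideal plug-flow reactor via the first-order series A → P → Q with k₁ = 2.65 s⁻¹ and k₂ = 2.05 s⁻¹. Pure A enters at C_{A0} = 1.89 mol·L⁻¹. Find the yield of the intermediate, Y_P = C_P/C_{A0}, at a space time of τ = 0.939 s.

0.278

The intermediate concentration in a first-order A→B→C sequence is C_P = k₁C_{A0}(e^(−k₁τ) − e^(−k₂τ))/(k₂−k₁).
e^(−k₁τ) = e^(−2.65×0.939) = e^(−2.488) = 0.08305; e^(−k₂τ) = e^(−1.925) = 0.1459.
C_P = 2.65×1.89/(2.05−2.65) × (0.08305−0.1459) = (-8.347)×(-0.06284) = 0.5245 mol·L⁻¹.
Y_P = C_P/C_{A0} = 0.5245/1.89 = 0.278.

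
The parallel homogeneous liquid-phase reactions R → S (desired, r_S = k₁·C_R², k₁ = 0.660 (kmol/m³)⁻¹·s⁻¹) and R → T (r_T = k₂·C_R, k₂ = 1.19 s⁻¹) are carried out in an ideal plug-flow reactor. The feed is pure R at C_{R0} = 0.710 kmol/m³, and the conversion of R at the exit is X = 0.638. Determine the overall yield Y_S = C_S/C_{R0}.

0.133

C_R = C_{R0}(1−X) = 0.2570 kmol/m³.
Along a PFR/batch, dC_T/dC_R = −r_T/(r_S+r_T) = −k₂/(k₂+k₁·C_R).
Integrating from C_{R0} to C_R: C_T = (1.19/0.660)·ln[(1.19+0.660·0.710)/(1.19+0.660·0.257)] = 1.803·ln(1.659/1.360) = 0.3584 kmol/m³.
Then C_S = (C_{R0}−C_R) − C_T = 0.4530 − 0.3584 = 0.09461 kmol/m³.
Y_S = C_S/C_{R0} = 0.09461/0.710 = 0.133.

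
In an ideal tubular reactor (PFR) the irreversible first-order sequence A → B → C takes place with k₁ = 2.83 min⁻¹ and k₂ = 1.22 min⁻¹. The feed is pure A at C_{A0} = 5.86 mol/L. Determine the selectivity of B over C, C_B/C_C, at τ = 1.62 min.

For first-order series with pure A initially, C_B(τ) = k₁C_{A0}/(k₂−k₁)·(e^(−k₁τ) − e^(−k₂τ)).
e^(−k₁τ) = e^(−2.83×1.62) = e^(−4.585) = 0.01021; e^(−k₂τ) = e^(−1.976) = 0.1386.
C_B = 2.83×5.86/(1.22−2.83) × (0.01021−0.1386) = (-10.30)×(-0.1284) = 1.322 mol/L.
C_A = C_{A0}e^(−k₁τ) = 0.05982 mol/L, so C_C = C_{A0}−C_A−C_B = 4.478 mol/L; C_B/C_C = 0.295.

0.295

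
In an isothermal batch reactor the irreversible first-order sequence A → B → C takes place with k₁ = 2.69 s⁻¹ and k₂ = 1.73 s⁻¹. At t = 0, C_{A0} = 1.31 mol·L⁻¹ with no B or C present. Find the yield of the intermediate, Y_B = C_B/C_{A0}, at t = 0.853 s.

0.358

Solving the coupled first-order balances gives C_B(t) = [k₁/(k₂−k₁)]·C_{A0}·(e^(−k₁t) − e^(−k₂t)).
e^(−k₁t) = e^(−2.69×0.853) = e^(−2.295) = 0.1008; e^(−k₂t) = e^(−1.476) = 0.2286.
C_B = 2.69×1.31/(1.73−2.69) × (0.1008−0.2286) = (-3.671)×(-0.1278) = 0.4692 mol·L⁻¹.
Y_B = C_B/C_{A0} = 0.4692/1.31 = 0.358.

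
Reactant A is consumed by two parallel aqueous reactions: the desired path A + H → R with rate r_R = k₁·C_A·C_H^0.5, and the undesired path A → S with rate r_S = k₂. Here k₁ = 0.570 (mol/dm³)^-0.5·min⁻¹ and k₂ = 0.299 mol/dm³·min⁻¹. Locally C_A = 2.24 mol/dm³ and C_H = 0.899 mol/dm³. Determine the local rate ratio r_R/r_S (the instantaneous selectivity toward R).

S_{R/S} = r_R/r_S = (k₁·C_A·C_H^0.5)/(k₂) = (k₁/k₂)·C_A·C_H^0.5.
= (0.570×2.240×0.8990^0.5) / (0.299) = 1.211/0.2990 = 4.05.

4.05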